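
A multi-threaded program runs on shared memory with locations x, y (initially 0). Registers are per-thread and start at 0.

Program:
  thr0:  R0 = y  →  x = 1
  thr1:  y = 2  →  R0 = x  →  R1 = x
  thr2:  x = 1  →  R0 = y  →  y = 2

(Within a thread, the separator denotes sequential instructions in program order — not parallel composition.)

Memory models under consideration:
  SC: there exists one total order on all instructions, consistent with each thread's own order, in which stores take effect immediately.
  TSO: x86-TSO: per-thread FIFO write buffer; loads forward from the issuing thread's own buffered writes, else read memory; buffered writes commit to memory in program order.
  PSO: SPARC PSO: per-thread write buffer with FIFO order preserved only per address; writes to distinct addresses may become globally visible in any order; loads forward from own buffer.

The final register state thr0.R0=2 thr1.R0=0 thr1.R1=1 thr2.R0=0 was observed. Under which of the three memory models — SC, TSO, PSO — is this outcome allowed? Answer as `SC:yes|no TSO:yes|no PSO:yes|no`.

outcome vector order: (thr0.R0,thr1.R0,thr1.R1,thr2.R0)
under SC → 0002, 0012, 0110, 0112, 2002, 2012, 2110, 2112
under TSO → 0000, 0002, 0010, 0012, 0110, 0112, 2000, 2002, 2010, 2012, 2110, 2112
under PSO → 0000, 0002, 0010, 0012, 0110, 0112, 2000, 2002, 2010, 2012, 2110, 2112
target 2010 ∈ {TSO,PSO}

SC:no TSO:yes PSO:yes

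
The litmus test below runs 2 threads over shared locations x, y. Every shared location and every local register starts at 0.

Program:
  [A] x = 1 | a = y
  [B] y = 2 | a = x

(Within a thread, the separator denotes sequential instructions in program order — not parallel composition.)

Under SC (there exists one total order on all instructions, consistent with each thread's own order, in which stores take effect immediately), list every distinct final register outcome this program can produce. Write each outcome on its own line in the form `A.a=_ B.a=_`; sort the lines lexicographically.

A.a=0 B.a=1
A.a=2 B.a=0
A.a=2 B.a=1

outcome vector order: (A.a,B.a)
|SC outcomes| = 3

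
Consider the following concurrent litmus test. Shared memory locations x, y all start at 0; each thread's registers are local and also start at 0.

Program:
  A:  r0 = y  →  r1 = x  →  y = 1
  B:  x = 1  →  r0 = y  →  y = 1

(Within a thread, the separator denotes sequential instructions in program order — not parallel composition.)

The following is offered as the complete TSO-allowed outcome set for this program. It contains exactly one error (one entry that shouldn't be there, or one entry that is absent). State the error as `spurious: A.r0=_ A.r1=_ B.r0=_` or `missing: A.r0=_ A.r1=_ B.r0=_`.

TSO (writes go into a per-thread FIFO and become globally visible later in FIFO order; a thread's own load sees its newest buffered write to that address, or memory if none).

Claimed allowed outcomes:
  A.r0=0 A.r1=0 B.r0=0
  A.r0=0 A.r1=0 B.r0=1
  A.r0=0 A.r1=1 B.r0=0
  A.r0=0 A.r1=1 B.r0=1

outcome vector order: (A.r0,A.r1,B.r0)
[TSO] allowed = {<0 0 0> <0 0 1> <0 1 0> <0 1 1> <1 1 0>}
TSO∖claimed = {<1 1 0>}

missing: A.r0=1 A.r1=1 B.r0=0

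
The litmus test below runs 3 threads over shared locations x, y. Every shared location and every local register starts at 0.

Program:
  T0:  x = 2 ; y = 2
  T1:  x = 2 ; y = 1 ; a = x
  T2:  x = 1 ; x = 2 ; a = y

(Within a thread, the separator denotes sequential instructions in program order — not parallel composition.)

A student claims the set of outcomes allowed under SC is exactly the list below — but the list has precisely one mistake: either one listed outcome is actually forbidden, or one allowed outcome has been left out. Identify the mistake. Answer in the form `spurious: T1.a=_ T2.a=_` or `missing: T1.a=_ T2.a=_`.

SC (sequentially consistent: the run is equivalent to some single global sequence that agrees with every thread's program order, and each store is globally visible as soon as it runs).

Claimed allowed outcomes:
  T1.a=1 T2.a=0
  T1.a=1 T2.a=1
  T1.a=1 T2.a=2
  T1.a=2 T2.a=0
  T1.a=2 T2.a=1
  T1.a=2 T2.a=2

spurious: T1.a=1 T2.a=0

outcome vector order: (T1.a,T2.a)
SC (5): 1/1, 1/2, 2/0, 2/1, 2/2
claimed∖SC = {1/0}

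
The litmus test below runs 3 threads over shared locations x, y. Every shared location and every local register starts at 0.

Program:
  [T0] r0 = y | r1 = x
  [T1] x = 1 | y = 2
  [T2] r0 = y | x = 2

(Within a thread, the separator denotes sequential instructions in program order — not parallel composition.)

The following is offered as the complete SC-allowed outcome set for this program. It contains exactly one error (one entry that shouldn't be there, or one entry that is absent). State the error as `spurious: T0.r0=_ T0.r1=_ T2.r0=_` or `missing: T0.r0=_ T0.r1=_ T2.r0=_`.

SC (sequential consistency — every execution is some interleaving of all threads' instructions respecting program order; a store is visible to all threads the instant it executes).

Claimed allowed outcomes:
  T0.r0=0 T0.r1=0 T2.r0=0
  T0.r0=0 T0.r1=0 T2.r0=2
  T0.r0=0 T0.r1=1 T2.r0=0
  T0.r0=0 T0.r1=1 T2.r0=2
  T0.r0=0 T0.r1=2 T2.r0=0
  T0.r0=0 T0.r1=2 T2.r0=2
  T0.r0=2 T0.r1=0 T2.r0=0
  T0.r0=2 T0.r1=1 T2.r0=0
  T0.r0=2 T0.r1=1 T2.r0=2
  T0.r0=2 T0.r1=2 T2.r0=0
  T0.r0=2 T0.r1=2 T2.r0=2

spurious: T0.r0=2 T0.r1=0 T2.r0=0

outcome vector order: (T0.r0,T0.r1,T2.r0)
[SC] allowed = {(0,0,0) (0,0,2) (0,1,0) (0,1,2) (0,2,0) (0,2,2) (2,1,0) (2,1,2) (2,2,0) (2,2,2)}
claimed∖SC = {(2,0,0)}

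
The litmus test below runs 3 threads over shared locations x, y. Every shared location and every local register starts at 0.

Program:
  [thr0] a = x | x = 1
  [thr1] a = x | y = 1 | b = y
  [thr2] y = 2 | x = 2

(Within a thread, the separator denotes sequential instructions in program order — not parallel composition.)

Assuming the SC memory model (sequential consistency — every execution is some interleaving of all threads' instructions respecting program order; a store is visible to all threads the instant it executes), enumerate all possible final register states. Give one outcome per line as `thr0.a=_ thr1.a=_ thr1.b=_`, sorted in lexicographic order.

outcome vector order: (thr0.a,thr1.a,thr1.b)
|SC outcomes| = 9

thr0.a=0 thr1.a=0 thr1.b=1
thr0.a=0 thr1.a=0 thr1.b=2
thr0.a=0 thr1.a=1 thr1.b=1
thr0.a=0 thr1.a=1 thr1.b=2
thr0.a=0 thr1.a=2 thr1.b=1
thr0.a=2 thr1.a=0 thr1.b=1
thr0.a=2 thr1.a=0 thr1.b=2
thr0.a=2 thr1.a=1 thr1.b=1
thr0.a=2 thr1.a=2 thr1.b=1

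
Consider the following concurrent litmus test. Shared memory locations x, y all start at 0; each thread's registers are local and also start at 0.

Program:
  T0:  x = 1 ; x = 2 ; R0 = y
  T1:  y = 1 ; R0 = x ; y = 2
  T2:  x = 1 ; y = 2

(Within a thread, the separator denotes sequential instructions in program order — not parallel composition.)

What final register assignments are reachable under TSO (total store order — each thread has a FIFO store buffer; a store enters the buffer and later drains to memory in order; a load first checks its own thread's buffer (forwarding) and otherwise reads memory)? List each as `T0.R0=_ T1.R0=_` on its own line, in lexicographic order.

outcome vector order: (T0.R0,T1.R0)
|TSO outcomes| = 9

T0.R0=0 T1.R0=0
T0.R0=0 T1.R0=1
T0.R0=0 T1.R0=2
T0.R0=1 T1.R0=0
T0.R0=1 T1.R0=1
T0.R0=1 T1.R0=2
T0.R0=2 T1.R0=0
T0.R0=2 T1.R0=1
T0.R0=2 T1.R0=2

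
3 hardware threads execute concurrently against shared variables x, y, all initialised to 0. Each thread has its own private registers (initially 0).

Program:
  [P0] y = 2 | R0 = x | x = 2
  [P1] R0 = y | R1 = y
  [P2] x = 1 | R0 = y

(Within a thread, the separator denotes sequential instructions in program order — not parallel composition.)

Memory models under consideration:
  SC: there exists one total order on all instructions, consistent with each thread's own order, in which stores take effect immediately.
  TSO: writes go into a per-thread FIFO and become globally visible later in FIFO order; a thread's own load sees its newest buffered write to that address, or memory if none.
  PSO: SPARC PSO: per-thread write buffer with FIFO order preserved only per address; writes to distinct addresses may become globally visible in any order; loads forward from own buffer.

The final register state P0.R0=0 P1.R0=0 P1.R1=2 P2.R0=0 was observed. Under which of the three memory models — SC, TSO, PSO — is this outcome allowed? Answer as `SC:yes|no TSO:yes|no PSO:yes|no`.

outcome vector order: (P0.R0,P1.R0,P1.R1,P2.R0)
SC: 9 outcomes — {0002, 0022, 0222, 1000, 1002, 1020, 1022, 1220, 1222}
TSO: 12 outcomes — {0000, 0002, 0020, 0022, 0220, 0222, 1000, 1002, 1020, 1022, 1220, 1222}
PSO: 12 outcomes — {0000, 0002, 0020, 0022, 0220, 0222, 1000, 1002, 1020, 1022, 1220, 1222}
target 0020 ∈ {TSO,PSO}

SC:no TSO:yes PSO:yes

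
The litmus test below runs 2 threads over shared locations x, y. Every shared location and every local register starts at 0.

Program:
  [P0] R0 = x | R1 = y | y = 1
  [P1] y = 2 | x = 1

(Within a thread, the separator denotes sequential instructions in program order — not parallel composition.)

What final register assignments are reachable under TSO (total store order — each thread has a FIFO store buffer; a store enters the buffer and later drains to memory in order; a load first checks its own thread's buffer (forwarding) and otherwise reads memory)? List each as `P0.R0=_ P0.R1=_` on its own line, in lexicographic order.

outcome vector order: (P0.R0,P0.R1)
|TSO outcomes| = 3

P0.R0=0 P0.R1=0
P0.R0=0 P0.R1=2
P0.R0=1 P0.R1=2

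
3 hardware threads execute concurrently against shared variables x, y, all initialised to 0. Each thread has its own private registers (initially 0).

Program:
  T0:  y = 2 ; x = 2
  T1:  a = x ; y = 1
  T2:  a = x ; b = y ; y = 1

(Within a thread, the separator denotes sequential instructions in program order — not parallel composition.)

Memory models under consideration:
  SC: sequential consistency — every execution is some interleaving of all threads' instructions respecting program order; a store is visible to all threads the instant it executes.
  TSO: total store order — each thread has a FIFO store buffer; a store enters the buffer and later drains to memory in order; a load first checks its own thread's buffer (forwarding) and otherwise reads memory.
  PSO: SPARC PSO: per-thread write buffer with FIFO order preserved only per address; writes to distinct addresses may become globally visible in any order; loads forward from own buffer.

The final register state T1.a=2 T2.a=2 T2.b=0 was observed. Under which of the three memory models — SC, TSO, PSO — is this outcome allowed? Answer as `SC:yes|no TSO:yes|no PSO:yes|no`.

SC:no TSO:no PSO:yes

outcome vector order: (T1.a,T2.a,T2.b)
SC: 10 outcomes — {<0 0 0>; <0 0 1>; <0 0 2>; <0 2 1>; <0 2 2>; <2 0 0>; <2 0 1>; <2 0 2>; <2 2 1>; <2 2 2>}
TSO: 10 outcomes — {<0 0 0>; <0 0 1>; <0 0 2>; <0 2 1>; <0 2 2>; <2 0 0>; <2 0 1>; <2 0 2>; <2 2 1>; <2 2 2>}
PSO: 12 outcomes — {<0 0 0>; <0 0 1>; <0 0 2>; <0 2 0>; <0 2 1>; <0 2 2>; <2 0 0>; <2 0 1>; <2 0 2>; <2 2 0>; <2 2 1>; <2 2 2>}
target <2 2 0> ∈ {PSO}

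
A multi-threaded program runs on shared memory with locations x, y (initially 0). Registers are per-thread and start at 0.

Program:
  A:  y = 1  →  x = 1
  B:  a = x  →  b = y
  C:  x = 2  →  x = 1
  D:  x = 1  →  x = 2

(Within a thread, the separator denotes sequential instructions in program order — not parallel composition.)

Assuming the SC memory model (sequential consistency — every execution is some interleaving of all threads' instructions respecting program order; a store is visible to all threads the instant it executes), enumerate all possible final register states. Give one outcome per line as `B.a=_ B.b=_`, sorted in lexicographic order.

B.a=0 B.b=0
B.a=0 B.b=1
B.a=1 B.b=0
B.a=1 B.b=1
B.a=2 B.b=0
B.a=2 B.b=1

outcome vector order: (B.a,B.b)
|SC outcomes| = 6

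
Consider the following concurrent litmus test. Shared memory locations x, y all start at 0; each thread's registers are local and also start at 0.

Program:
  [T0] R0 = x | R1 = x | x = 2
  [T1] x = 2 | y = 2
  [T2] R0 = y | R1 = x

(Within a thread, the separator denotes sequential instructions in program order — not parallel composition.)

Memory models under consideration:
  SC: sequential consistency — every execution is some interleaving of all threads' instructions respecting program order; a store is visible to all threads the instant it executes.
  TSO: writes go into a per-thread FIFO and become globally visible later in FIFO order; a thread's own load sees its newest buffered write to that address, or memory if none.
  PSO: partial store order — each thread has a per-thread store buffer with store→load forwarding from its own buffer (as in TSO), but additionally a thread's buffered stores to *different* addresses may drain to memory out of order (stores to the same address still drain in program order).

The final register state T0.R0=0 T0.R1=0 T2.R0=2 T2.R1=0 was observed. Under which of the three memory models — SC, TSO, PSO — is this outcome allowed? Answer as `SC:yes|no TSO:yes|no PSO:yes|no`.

outcome vector order: (T0.R0,T0.R1,T2.R0,T2.R1)
SC (9): 0/0/0/0 0/0/0/2 0/0/2/2 0/2/0/0 0/2/0/2 0/2/2/2 2/2/0/0 2/2/0/2 2/2/2/2
TSO (9): 0/0/0/0 0/0/0/2 0/0/2/2 0/2/0/0 0/2/0/2 0/2/2/2 2/2/0/0 2/2/0/2 2/2/2/2
PSO (12): 0/0/0/0 0/0/0/2 0/0/2/0 0/0/2/2 0/2/0/0 0/2/0/2 0/2/2/0 0/2/2/2 2/2/0/0 2/2/0/2 2/2/2/0 2/2/2/2
target 0/0/2/0 ∈ {PSO}

SC:no TSO:no PSO:yes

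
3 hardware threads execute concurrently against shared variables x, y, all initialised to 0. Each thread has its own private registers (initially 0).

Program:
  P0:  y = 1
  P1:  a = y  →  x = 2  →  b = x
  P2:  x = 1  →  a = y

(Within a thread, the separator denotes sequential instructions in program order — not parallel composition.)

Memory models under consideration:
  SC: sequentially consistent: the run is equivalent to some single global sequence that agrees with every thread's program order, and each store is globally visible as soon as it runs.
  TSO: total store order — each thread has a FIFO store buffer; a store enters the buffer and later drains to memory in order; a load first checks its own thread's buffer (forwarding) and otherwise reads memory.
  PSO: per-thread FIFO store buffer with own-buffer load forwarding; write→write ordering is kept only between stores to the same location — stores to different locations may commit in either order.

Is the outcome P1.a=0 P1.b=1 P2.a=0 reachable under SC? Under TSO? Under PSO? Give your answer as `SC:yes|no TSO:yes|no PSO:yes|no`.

SC:yes TSO:yes PSO:yes

outcome vector order: (P1.a,P1.b,P2.a)
[SC] allowed = {010, 011, 020, 021, 111, 120, 121}
[TSO] allowed = {010, 011, 020, 021, 110, 111, 120, 121}
[PSO] allowed = {010, 011, 020, 021, 110, 111, 120, 121}
target 010 ∈ {SC,TSO,PSO}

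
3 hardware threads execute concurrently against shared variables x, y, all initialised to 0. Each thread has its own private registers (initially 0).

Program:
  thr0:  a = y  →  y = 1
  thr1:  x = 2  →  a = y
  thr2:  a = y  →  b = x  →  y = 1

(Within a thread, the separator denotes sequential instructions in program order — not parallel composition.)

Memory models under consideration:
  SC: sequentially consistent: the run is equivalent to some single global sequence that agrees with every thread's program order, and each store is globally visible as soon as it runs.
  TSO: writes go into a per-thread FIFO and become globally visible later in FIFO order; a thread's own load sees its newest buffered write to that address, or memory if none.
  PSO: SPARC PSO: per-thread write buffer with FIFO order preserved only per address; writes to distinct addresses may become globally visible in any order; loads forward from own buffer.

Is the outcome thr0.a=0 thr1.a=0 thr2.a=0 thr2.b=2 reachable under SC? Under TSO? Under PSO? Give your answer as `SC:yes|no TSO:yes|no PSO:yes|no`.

outcome vector order: (thr0.a,thr1.a,thr2.a,thr2.b)
[SC] allowed = {(0,0,0,0); (0,0,0,2); (0,0,1,2); (0,1,0,0); (0,1,0,2); (0,1,1,0); (0,1,1,2); (1,0,0,0); (1,0,0,2); (1,1,0,0); (1,1,0,2)}
[TSO] allowed = {(0,0,0,0); (0,0,0,2); (0,0,1,0); (0,0,1,2); (0,1,0,0); (0,1,0,2); (0,1,1,0); (0,1,1,2); (1,0,0,0); (1,0,0,2); (1,1,0,0); (1,1,0,2)}
[PSO] allowed = {(0,0,0,0); (0,0,0,2); (0,0,1,0); (0,0,1,2); (0,1,0,0); (0,1,0,2); (0,1,1,0); (0,1,1,2); (1,0,0,0); (1,0,0,2); (1,1,0,0); (1,1,0,2)}
target (0,0,0,2) ∈ {SC,TSO,PSO}

SC:yes TSO:yes PSO:yes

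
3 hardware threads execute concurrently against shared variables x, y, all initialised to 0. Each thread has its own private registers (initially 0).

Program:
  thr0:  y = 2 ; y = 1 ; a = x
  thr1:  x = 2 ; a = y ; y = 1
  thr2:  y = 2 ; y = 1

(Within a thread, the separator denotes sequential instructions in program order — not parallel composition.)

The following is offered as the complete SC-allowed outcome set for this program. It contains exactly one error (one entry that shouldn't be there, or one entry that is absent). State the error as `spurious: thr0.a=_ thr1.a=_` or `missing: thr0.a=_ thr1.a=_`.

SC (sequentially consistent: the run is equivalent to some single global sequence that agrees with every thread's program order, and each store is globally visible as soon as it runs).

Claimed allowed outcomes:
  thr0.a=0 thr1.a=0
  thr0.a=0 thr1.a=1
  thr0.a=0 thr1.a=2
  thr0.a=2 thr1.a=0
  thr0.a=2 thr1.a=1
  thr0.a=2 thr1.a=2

spurious: thr0.a=0 thr1.a=0

outcome vector order: (thr0.a,thr1.a)
[SC] allowed = {0/1; 0/2; 2/0; 2/1; 2/2}
claimed∖SC = {0/0}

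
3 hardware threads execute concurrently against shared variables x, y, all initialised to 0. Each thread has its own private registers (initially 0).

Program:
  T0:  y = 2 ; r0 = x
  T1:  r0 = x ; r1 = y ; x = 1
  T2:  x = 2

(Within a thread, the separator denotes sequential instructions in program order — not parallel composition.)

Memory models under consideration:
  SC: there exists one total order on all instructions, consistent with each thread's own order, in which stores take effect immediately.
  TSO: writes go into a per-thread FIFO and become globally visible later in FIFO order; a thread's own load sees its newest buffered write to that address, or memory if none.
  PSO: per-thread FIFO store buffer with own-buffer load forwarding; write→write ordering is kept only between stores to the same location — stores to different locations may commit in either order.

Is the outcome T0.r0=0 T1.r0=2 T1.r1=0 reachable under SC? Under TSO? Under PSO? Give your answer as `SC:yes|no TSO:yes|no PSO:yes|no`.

SC:no TSO:yes PSO:yes

outcome vector order: (T0.r0,T1.r0,T1.r1)
under SC → 0/0/0; 0/0/2; 0/2/2; 1/0/0; 1/0/2; 1/2/0; 1/2/2; 2/0/0; 2/0/2; 2/2/0; 2/2/2
under TSO → 0/0/0; 0/0/2; 0/2/0; 0/2/2; 1/0/0; 1/0/2; 1/2/0; 1/2/2; 2/0/0; 2/0/2; 2/2/0; 2/2/2
under PSO → 0/0/0; 0/0/2; 0/2/0; 0/2/2; 1/0/0; 1/0/2; 1/2/0; 1/2/2; 2/0/0; 2/0/2; 2/2/0; 2/2/2
target 0/2/0 ∈ {TSO,PSO}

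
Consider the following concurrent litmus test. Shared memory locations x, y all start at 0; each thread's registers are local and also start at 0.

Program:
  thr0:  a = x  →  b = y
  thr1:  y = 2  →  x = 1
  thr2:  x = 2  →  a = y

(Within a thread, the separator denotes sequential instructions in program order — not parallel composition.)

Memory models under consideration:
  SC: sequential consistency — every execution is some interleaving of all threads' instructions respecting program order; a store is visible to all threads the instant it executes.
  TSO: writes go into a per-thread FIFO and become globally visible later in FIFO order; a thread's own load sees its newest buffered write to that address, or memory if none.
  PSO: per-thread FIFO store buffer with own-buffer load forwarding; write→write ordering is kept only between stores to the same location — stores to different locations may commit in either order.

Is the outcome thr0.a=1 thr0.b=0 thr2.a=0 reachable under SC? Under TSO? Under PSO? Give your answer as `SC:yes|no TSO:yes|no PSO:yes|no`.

outcome vector order: (thr0.a,thr0.b,thr2.a)
SC: 10 outcomes — {<0 0 0>, <0 0 2>, <0 2 0>, <0 2 2>, <1 2 0>, <1 2 2>, <2 0 0>, <2 0 2>, <2 2 0>, <2 2 2>}
TSO: 10 outcomes — {<0 0 0>, <0 0 2>, <0 2 0>, <0 2 2>, <1 2 0>, <1 2 2>, <2 0 0>, <2 0 2>, <2 2 0>, <2 2 2>}
PSO: 12 outcomes — {<0 0 0>, <0 0 2>, <0 2 0>, <0 2 2>, <1 0 0>, <1 0 2>, <1 2 0>, <1 2 2>, <2 0 0>, <2 0 2>, <2 2 0>, <2 2 2>}
target <1 0 0> ∈ {PSO}

SC:no TSO:no PSO:yes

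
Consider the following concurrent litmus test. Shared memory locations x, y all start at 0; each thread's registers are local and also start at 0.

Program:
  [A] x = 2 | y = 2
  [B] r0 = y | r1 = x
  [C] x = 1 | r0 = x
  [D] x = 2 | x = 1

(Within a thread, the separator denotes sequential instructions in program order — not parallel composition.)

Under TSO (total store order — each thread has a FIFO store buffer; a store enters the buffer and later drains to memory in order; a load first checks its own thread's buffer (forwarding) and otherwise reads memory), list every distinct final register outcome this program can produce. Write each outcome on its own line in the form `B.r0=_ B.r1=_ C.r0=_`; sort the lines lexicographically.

outcome vector order: (B.r0,B.r1,C.r0)
|TSO outcomes| = 10

B.r0=0 B.r1=0 C.r0=1
B.r0=0 B.r1=0 C.r0=2
B.r0=0 B.r1=1 C.r0=1
B.r0=0 B.r1=1 C.r0=2
B.r0=0 B.r1=2 C.r0=1
B.r0=0 B.r1=2 C.r0=2
B.r0=2 B.r1=1 C.r0=1
B.r0=2 B.r1=1 C.r0=2
B.r0=2 B.r1=2 C.r0=1
B.r0=2 B.r1=2 C.r0=2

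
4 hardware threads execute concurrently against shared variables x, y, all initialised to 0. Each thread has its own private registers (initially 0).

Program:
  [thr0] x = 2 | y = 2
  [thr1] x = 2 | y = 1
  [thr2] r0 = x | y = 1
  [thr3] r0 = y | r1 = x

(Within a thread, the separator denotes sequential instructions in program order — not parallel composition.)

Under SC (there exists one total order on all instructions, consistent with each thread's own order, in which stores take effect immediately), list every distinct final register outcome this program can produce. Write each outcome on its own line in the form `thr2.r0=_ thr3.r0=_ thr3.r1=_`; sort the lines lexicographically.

outcome vector order: (thr2.r0,thr3.r0,thr3.r1)
|SC outcomes| = 9

thr2.r0=0 thr3.r0=0 thr3.r1=0
thr2.r0=0 thr3.r0=0 thr3.r1=2
thr2.r0=0 thr3.r0=1 thr3.r1=0
thr2.r0=0 thr3.r0=1 thr3.r1=2
thr2.r0=0 thr3.r0=2 thr3.r1=2
thr2.r0=2 thr3.r0=0 thr3.r1=0
thr2.r0=2 thr3.r0=0 thr3.r1=2
thr2.r0=2 thr3.r0=1 thr3.r1=2
thr2.r0=2 thr3.r0=2 thr3.r1=2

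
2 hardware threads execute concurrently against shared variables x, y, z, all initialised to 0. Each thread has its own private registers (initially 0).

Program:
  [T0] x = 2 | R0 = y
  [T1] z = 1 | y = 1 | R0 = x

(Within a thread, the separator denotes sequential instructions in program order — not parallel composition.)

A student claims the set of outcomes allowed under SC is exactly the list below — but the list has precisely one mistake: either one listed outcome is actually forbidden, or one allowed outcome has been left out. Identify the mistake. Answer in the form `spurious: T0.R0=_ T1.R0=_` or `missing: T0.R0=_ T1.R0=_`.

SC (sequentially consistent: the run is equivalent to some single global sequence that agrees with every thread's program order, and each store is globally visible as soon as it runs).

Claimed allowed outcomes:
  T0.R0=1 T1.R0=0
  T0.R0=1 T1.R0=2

missing: T0.R0=0 T1.R0=2

outcome vector order: (T0.R0,T1.R0)
[SC] allowed = {<0 2>, <1 0>, <1 2>}
SC∖claimed = {<0 2>}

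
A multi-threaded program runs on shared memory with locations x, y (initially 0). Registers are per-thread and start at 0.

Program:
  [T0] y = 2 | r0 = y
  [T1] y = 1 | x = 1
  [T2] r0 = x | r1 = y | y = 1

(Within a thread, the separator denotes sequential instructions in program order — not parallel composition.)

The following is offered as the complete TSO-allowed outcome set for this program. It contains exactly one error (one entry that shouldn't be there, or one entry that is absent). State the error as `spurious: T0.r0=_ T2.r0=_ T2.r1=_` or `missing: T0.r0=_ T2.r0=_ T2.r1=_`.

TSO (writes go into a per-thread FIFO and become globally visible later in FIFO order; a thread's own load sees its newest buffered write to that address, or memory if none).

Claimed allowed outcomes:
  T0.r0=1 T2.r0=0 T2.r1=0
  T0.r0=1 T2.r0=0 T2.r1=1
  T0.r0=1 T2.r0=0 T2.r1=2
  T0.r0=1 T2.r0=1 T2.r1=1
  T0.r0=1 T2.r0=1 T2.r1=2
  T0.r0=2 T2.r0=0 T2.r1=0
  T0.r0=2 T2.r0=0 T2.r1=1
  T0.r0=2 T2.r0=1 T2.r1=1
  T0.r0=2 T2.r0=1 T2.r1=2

missing: T0.r0=2 T2.r0=0 T2.r1=2

outcome vector order: (T0.r0,T2.r0,T2.r1)
TSO (10): <1 0 0>; <1 0 1>; <1 0 2>; <1 1 1>; <1 1 2>; <2 0 0>; <2 0 1>; <2 0 2>; <2 1 1>; <2 1 2>
TSO∖claimed = {<2 0 2>}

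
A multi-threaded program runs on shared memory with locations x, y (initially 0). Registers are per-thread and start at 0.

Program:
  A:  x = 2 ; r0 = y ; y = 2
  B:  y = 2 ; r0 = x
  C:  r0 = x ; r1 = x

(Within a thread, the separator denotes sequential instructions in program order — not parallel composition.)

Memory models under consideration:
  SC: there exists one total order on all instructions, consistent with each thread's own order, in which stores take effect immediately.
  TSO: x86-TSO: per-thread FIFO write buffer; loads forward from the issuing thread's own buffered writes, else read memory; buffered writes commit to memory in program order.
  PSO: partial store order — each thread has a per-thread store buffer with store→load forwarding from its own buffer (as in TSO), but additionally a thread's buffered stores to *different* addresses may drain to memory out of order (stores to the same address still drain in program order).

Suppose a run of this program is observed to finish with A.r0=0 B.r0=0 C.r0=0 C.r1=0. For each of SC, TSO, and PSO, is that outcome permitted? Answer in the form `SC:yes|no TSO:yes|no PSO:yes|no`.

SC:no TSO:yes PSO:yes

outcome vector order: (A.r0,B.r0,C.r0,C.r1)
SC (9): (0,2,0,0); (0,2,0,2); (0,2,2,2); (2,0,0,0); (2,0,0,2); (2,0,2,2); (2,2,0,0); (2,2,0,2); (2,2,2,2)
TSO (12): (0,0,0,0); (0,0,0,2); (0,0,2,2); (0,2,0,0); (0,2,0,2); (0,2,2,2); (2,0,0,0); (2,0,0,2); (2,0,2,2); (2,2,0,0); (2,2,0,2); (2,2,2,2)
PSO (12): (0,0,0,0); (0,0,0,2); (0,0,2,2); (0,2,0,0); (0,2,0,2); (0,2,2,2); (2,0,0,0); (2,0,0,2); (2,0,2,2); (2,2,0,0); (2,2,0,2); (2,2,2,2)
target (0,0,0,0) ∈ {TSO,PSO}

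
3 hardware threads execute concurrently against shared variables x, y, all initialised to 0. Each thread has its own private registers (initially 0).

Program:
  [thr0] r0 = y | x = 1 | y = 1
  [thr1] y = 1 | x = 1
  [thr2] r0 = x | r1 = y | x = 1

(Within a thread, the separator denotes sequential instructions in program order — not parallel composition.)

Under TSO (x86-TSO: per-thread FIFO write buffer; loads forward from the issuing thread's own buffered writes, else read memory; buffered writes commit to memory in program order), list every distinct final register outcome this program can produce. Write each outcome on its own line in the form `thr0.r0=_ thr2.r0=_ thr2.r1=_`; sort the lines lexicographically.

outcome vector order: (thr0.r0,thr2.r0,thr2.r1)
|TSO outcomes| = 7

thr0.r0=0 thr2.r0=0 thr2.r1=0
thr0.r0=0 thr2.r0=0 thr2.r1=1
thr0.r0=0 thr2.r0=1 thr2.r1=0
thr0.r0=0 thr2.r0=1 thr2.r1=1
thr0.r0=1 thr2.r0=0 thr2.r1=0
thr0.r0=1 thr2.r0=0 thr2.r1=1
thr0.r0=1 thr2.r0=1 thr2.r1=1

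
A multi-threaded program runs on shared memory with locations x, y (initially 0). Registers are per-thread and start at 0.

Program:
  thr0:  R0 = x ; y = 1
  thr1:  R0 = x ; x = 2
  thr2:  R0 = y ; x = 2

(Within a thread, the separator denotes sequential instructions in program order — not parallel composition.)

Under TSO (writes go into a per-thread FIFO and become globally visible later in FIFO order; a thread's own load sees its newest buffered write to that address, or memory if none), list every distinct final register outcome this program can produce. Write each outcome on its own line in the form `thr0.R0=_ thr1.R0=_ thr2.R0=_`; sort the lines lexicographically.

thr0.R0=0 thr1.R0=0 thr2.R0=0
thr0.R0=0 thr1.R0=0 thr2.R0=1
thr0.R0=0 thr1.R0=2 thr2.R0=0
thr0.R0=0 thr1.R0=2 thr2.R0=1
thr0.R0=2 thr1.R0=0 thr2.R0=0
thr0.R0=2 thr1.R0=0 thr2.R0=1
thr0.R0=2 thr1.R0=2 thr2.R0=0

outcome vector order: (thr0.R0,thr1.R0,thr2.R0)
|TSO outcomes| = 7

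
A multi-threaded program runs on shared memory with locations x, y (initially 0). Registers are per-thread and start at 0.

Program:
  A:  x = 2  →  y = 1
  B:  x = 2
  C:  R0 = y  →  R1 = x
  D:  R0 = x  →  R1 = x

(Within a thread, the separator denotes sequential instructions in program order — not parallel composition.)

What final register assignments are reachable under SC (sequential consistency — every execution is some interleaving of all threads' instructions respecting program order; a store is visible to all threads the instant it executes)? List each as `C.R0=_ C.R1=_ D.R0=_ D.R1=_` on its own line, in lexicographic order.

outcome vector order: (C.R0,C.R1,D.R0,D.R1)
|SC outcomes| = 9

C.R0=0 C.R1=0 D.R0=0 D.R1=0
C.R0=0 C.R1=0 D.R0=0 D.R1=2
C.R0=0 C.R1=0 D.R0=2 D.R1=2
C.R0=0 C.R1=2 D.R0=0 D.R1=0
C.R0=0 C.R1=2 D.R0=0 D.R1=2
C.R0=0 C.R1=2 D.R0=2 D.R1=2
C.R0=1 C.R1=2 D.R0=0 D.R1=0
C.R0=1 C.R1=2 D.R0=0 D.R1=2
C.R0=1 C.R1=2 D.R0=2 D.R1=2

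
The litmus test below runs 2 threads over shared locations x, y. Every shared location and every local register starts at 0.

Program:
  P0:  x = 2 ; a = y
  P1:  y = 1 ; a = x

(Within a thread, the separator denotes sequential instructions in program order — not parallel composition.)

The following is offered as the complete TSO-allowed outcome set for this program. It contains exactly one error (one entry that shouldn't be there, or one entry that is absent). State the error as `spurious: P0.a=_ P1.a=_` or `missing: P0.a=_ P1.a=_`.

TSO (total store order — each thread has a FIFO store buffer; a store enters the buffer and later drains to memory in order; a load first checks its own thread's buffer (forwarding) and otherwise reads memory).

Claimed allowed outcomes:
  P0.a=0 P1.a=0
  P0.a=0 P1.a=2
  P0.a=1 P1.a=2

missing: P0.a=1 P1.a=0

outcome vector order: (P0.a,P1.a)
[TSO] allowed = {0/0 0/2 1/0 1/2}
TSO∖claimed = {1/0}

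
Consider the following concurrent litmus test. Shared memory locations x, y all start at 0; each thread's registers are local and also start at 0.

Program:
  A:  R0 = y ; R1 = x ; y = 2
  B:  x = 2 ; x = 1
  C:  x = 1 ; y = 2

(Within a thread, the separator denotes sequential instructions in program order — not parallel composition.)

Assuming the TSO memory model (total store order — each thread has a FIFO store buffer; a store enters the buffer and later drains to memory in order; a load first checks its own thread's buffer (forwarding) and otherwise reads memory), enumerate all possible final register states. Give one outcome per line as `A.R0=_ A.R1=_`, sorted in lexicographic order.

outcome vector order: (A.R0,A.R1)
|TSO outcomes| = 5

A.R0=0 A.R1=0
A.R0=0 A.R1=1
A.R0=0 A.R1=2
A.R0=2 A.R1=1
A.R0=2 A.R1=2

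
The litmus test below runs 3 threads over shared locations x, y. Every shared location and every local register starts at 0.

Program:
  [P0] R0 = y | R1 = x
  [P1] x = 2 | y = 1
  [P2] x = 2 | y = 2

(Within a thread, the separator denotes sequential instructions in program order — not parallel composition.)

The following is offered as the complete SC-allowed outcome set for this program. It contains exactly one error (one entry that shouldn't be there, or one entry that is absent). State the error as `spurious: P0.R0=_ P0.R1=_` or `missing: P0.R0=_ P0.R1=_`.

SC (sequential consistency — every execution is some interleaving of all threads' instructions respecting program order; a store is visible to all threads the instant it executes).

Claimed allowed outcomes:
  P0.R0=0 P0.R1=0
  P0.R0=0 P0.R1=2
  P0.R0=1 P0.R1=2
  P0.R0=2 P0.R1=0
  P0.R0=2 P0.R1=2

spurious: P0.R0=2 P0.R1=0

outcome vector order: (P0.R0,P0.R1)
SC: 4 outcomes — {0/0, 0/2, 1/2, 2/2}
claimed∖SC = {2/0}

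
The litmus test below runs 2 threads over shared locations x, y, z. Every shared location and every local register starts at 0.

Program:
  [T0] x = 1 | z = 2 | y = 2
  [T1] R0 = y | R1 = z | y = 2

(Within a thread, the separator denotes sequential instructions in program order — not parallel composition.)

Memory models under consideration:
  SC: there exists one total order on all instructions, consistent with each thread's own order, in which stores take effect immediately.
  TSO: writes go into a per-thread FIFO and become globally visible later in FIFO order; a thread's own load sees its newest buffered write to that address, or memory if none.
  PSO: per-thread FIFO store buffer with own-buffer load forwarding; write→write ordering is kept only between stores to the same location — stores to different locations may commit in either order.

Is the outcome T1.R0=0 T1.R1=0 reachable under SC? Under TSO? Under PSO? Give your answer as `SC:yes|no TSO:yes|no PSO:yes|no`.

outcome vector order: (T1.R0,T1.R1)
SC: 3 outcomes — {<0 0>; <0 2>; <2 2>}
TSO: 3 outcomes — {<0 0>; <0 2>; <2 2>}
PSO: 4 outcomes — {<0 0>; <0 2>; <2 0>; <2 2>}
target <0 0> ∈ {SC,TSO,PSO}

SC:yes TSO:yes PSO:yes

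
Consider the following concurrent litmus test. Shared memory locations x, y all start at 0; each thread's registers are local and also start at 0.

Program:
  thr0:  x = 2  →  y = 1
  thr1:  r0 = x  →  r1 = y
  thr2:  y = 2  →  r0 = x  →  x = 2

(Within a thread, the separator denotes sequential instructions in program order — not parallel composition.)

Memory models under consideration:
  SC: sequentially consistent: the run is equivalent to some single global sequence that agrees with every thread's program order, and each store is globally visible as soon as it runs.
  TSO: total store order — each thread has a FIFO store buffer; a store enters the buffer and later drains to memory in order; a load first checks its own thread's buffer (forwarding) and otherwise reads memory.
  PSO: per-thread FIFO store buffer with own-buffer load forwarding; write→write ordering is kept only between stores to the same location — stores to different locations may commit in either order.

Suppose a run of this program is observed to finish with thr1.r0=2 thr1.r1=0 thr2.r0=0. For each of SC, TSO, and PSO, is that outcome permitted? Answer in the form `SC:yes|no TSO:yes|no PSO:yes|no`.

SC:no TSO:yes PSO:yes

outcome vector order: (thr1.r0,thr1.r1,thr2.r0)
SC: 11 outcomes — {<0 0 0>, <0 0 2>, <0 1 0>, <0 1 2>, <0 2 0>, <0 2 2>, <2 0 2>, <2 1 0>, <2 1 2>, <2 2 0>, <2 2 2>}
TSO: 12 outcomes — {<0 0 0>, <0 0 2>, <0 1 0>, <0 1 2>, <0 2 0>, <0 2 2>, <2 0 0>, <2 0 2>, <2 1 0>, <2 1 2>, <2 2 0>, <2 2 2>}
PSO: 12 outcomes — {<0 0 0>, <0 0 2>, <0 1 0>, <0 1 2>, <0 2 0>, <0 2 2>, <2 0 0>, <2 0 2>, <2 1 0>, <2 1 2>, <2 2 0>, <2 2 2>}
target <2 0 0> ∈ {TSO,PSO}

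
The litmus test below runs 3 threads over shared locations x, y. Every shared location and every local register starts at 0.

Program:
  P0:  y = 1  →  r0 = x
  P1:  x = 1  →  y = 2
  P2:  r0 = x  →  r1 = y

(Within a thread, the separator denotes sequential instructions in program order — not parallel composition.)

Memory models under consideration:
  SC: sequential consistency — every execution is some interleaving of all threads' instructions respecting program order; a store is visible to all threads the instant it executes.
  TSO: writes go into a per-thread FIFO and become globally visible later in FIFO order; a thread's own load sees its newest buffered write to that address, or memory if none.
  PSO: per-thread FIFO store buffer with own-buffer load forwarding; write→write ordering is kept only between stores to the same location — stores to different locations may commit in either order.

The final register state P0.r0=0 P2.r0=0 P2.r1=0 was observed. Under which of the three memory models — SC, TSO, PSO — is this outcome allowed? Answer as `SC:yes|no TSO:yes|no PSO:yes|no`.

SC:yes TSO:yes PSO:yes

outcome vector order: (P0.r0,P2.r0,P2.r1)
SC (11): (0,0,0); (0,0,1); (0,0,2); (0,1,1); (0,1,2); (1,0,0); (1,0,1); (1,0,2); (1,1,0); (1,1,1); (1,1,2)
TSO (12): (0,0,0); (0,0,1); (0,0,2); (0,1,0); (0,1,1); (0,1,2); (1,0,0); (1,0,1); (1,0,2); (1,1,0); (1,1,1); (1,1,2)
PSO (12): (0,0,0); (0,0,1); (0,0,2); (0,1,0); (0,1,1); (0,1,2); (1,0,0); (1,0,1); (1,0,2); (1,1,0); (1,1,1); (1,1,2)
target (0,0,0) ∈ {SC,TSO,PSO}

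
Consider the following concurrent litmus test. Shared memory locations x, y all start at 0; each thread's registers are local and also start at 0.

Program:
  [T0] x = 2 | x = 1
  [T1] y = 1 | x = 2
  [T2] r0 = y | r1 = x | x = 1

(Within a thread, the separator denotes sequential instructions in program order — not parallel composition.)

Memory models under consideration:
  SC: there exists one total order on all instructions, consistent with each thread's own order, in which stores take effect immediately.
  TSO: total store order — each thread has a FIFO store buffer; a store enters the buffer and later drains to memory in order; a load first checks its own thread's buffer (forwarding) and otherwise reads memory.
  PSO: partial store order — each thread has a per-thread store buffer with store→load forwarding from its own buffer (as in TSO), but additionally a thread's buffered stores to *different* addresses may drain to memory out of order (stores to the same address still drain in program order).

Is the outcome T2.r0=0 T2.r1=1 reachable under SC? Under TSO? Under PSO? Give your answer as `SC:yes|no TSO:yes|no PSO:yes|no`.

outcome vector order: (T2.r0,T2.r1)
SC (6): <0 0>, <0 1>, <0 2>, <1 0>, <1 1>, <1 2>
TSO (6): <0 0>, <0 1>, <0 2>, <1 0>, <1 1>, <1 2>
PSO (6): <0 0>, <0 1>, <0 2>, <1 0>, <1 1>, <1 2>
target <0 1> ∈ {SC,TSO,PSO}

SC:yes TSO:yes PSO:yes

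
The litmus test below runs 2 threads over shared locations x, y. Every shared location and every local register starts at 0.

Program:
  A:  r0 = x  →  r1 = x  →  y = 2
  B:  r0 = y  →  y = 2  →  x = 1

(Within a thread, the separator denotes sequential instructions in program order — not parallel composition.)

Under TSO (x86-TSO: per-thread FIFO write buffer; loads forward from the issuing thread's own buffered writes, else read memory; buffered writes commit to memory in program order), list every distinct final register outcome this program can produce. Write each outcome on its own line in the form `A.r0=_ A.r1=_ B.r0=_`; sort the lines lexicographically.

outcome vector order: (A.r0,A.r1,B.r0)
|TSO outcomes| = 4

A.r0=0 A.r1=0 B.r0=0
A.r0=0 A.r1=0 B.r0=2
A.r0=0 A.r1=1 B.r0=0
A.r0=1 A.r1=1 B.r0=0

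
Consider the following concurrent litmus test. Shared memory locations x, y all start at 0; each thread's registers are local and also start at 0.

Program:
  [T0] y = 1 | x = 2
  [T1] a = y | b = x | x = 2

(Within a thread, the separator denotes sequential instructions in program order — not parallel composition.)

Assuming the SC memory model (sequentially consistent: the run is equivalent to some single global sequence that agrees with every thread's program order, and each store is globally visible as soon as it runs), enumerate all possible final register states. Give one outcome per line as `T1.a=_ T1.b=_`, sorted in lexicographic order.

outcome vector order: (T1.a,T1.b)
|SC outcomes| = 4

T1.a=0 T1.b=0
T1.a=0 T1.b=2
T1.a=1 T1.b=0
T1.a=1 T1.b=2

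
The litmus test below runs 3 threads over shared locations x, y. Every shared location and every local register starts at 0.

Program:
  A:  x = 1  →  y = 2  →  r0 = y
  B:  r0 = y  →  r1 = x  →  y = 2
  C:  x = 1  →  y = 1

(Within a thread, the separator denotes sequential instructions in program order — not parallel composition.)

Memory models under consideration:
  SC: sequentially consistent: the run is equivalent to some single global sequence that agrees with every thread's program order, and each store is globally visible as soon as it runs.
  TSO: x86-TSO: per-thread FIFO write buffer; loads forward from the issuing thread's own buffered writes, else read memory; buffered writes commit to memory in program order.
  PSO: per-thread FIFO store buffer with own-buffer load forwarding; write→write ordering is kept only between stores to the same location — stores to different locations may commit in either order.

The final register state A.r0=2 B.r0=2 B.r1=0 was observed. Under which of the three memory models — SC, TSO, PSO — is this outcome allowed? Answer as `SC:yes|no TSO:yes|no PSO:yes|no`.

SC:no TSO:no PSO:yes

outcome vector order: (A.r0,B.r0,B.r1)
[SC] allowed = {(1,0,0) (1,0,1) (1,1,1) (1,2,1) (2,0,0) (2,0,1) (2,1,1) (2,2,1)}
[TSO] allowed = {(1,0,0) (1,0,1) (1,1,1) (1,2,1) (2,0,0) (2,0,1) (2,1,1) (2,2,1)}
[PSO] allowed = {(1,0,0) (1,0,1) (1,1,0) (1,1,1) (1,2,0) (1,2,1) (2,0,0) (2,0,1) (2,1,0) (2,1,1) (2,2,0) (2,2,1)}
target (2,2,0) ∈ {PSO}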